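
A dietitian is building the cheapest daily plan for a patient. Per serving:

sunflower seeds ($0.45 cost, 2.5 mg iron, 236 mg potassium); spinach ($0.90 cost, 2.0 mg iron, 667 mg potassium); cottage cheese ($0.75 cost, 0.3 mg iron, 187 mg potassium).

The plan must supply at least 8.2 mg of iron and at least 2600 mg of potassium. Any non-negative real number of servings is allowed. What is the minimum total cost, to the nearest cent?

$3.54

An LP optimum is at a vertex; with two nutrient constraints at most two foods are used. Check each candidate.
sunflower seeds only: max(8.2/2.5, 2600/236) = 11.02 servings → $4.96.
spinach only: max(8.2/2.0, 2600/667) = 4.1 servings → $3.69.
cottage cheese only: max(8.2/0.3, 2600/187) = 27.33 servings → $20.50.
sunflower seeds + spinach with both tight: 0.2253 servings and 3.818 servings → $3.54.
sunflower seeds + cottage cheese with both tight: 1.899 servings and 11.51 servings → $9.48.
spinach + cottage cheese with both targets exact would need a negative amount; discard.
So the least-cost plan costs $3.54.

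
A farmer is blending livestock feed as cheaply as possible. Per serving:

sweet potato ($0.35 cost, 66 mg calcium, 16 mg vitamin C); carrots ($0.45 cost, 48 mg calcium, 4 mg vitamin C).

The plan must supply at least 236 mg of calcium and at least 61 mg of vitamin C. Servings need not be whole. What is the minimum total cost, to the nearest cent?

$1.33

This is a tiny linear program; its minimum lies at a vertex of the feasible set. List the vertices and price them.
sweet potato only: max(236/66, 61/16) = 3.812 servings → $1.33.
carrots only: max(236/48, 61/4) = 15.25 servings → $6.86.
sweet potato + carrots with both targets exact would need a negative amount; discard.
The minimum over all feasible corners is $1.33.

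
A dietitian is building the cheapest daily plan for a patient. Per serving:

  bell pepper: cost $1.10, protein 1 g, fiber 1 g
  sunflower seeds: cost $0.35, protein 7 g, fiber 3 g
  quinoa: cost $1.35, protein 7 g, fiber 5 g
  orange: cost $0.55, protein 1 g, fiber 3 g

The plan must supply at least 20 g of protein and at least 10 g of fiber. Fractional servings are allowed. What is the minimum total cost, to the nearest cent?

$1.17

A basic optimal solution has at most two foods positive. Try each food alone and each pair with both targets met exactly.
bell pepper only: max(20/1, 10/1) = 20 servings → $22.00.
sunflower seeds only: max(20/7, 10/3) = 3.333 servings → $1.17.
quinoa only: max(20/7, 10/5) = 2.857 servings → $3.86.
orange only: max(20/1, 10/3) = 20 servings → $11.00.
bell pepper + sunflower seeds with both tight: 2.5 servings and 2.5 servings → $3.62.
bell pepper + quinoa: intersection lies outside the first quadrant.
bell pepper + orange with both targets exact would need a negative amount; discard.
sunflower seeds + quinoa with both tight: 2.143 servings and 0.7143 servings → $1.71.
sunflower seeds + orange with both tight: 2.778 servings and 0.5556 servings → $1.28.
quinoa + orange: the both-tight solution has a negative serving — not a feasible corner.
So the least-cost plan costs $1.17.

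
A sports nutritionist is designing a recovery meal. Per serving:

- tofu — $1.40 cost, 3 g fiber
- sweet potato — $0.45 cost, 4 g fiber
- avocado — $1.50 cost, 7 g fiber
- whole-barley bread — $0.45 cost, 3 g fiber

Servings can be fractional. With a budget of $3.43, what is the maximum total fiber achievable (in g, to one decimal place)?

30.5 g

Fiber per dollar: sweet potato 8.889, whole-barley bread 6.667, avocado 4.667, tofu 2.143.
With no serving limits, spend the whole cost allowance on sweet potato: $3.43 / $0.45 × 4 g = 30.5 g.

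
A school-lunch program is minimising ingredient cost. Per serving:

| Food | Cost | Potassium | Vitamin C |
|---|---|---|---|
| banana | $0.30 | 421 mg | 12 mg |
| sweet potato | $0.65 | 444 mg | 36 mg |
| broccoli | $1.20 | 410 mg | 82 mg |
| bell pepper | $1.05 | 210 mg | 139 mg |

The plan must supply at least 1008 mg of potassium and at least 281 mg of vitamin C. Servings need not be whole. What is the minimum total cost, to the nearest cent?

The cheapest plan sits at a corner of the feasible region — with two constraints it uses at most two foods.
banana only: max(1008/421, 281/12) = 23.42 servings → $7.03.
sweet potato only: max(1008/444, 281/36) = 7.806 servings → $5.07.
broccoli only: max(1008/410, 281/82) = 3.427 servings → $4.11.
bell pepper only: max(1008/210, 281/139) = 4.8 servings → $5.04.
banana + sweet potato: the both-tight solution has a negative serving — not a feasible corner.
banana + broccoli: the both-tight solution has a negative serving — not a feasible corner.
banana + bell pepper with both tight: 1.448 servings and 1.897 servings → $2.43.
sweet potato + broccoli with both targets exact would need a negative amount; discard.
sweet potato + bell pepper with both tight: 1.498 servings and 1.634 servings → $2.69.
broccoli + bell pepper with both tight: 2.039 servings and 0.8186 servings → $3.31.
Cheapest feasible corner: $2.43.

$2.43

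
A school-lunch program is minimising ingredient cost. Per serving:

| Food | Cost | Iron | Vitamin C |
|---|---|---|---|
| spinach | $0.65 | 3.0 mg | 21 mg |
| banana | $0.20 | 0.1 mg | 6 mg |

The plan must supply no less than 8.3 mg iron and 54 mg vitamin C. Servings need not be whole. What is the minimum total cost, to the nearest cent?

$1.80

For a min-cost LP with two ≥-constraints, a basic feasible solution has at most two positive variables.
spinach only: max(8.3/3.0, 54/21) = 2.767 servings → $1.80.
banana only: max(8.3/0.1, 54/6) = 83 servings → $16.60.
spinach + banana: the both-tight solution has a negative serving — not a feasible corner.
Cheapest feasible corner: $1.80.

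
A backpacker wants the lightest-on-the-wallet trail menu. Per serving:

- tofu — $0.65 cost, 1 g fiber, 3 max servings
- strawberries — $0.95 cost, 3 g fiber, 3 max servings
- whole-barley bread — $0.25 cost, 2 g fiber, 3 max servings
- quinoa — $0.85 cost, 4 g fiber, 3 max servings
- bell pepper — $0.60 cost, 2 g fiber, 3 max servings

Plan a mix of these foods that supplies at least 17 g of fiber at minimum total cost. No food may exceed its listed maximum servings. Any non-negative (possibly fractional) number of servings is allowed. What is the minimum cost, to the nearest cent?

Cost per g of fiber: whole-barley bread $0.1250, quinoa $0.2125, bell pepper $0.3000, strawberries $0.3167, tofu $0.6500.
Take 3 servings of whole-barley bread: +6.0 g fiber for $0.75 (total $0.75, still need 11.0 g).
Take 2.75 servings of quinoa: +11.0 g fiber for $2.34 (total $3.09, still need 0.0 g).
Filling from the cheapest source first is optimal under one linear minimum: $3.09.

$3.09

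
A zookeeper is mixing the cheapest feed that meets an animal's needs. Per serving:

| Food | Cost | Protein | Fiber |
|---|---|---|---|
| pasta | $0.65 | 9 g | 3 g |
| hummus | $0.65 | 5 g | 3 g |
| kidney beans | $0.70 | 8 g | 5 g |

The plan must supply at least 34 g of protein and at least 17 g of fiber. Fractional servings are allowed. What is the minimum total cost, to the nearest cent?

An LP optimum is at a vertex; with two nutrient constraints at most two foods are used. Check each candidate.
pasta only: max(34/9, 17/3) = 5.667 servings → $3.68.
hummus only: max(34/5, 17/3) = 6.8 servings → $4.42.
kidney beans only: max(34/8, 17/5) = 4.25 servings → $2.98.
pasta + hummus with both tight: 1.417 servings and 4.25 servings → $3.68.
pasta + kidney beans with both tight: 1.619 servings and 2.429 servings → $2.75.
hummus + kidney beans: the both-tight solution has a negative serving — not a feasible corner.
Cheapest feasible corner: $2.75.

$2.75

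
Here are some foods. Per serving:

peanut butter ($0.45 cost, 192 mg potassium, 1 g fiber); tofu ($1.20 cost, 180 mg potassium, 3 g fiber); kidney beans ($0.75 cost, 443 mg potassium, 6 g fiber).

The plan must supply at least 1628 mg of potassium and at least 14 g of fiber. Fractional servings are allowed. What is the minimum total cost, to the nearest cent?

$2.76

At the optimum either one food covers both requirements or two foods hit both targets exactly; no other combination can be cheaper.
peanut butter only: max(1628/192, 14/1) = 14 servings → $6.30.
tofu only: max(1628/180, 14/3) = 9.044 servings → $10.85.
kidney beans only: max(1628/443, 14/6) = 3.675 servings → $2.76.
peanut butter + tofu with both tight: 5.97 servings and 2.677 servings → $5.90.
peanut butter + kidney beans with both tight: 5.03 servings and 1.495 servings → $3.38.
tofu + kidney beans: intersection lies outside the first quadrant.
Cheapest feasible corner: $2.76.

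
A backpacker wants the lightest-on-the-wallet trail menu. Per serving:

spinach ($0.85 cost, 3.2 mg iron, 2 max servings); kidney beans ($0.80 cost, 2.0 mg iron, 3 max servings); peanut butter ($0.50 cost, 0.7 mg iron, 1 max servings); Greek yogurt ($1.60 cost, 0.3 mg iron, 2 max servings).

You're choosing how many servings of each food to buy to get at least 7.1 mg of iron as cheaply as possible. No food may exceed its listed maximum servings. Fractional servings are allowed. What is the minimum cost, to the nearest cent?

$1.98

Cost per mg of iron: spinach $0.2656, kidney beans $0.4000, peanut butter $0.7143, Greek yogurt $5.3333.
Take 2 servings of spinach: +6.4 mg iron for $1.70 (total $1.70, still need 0.7 mg).
Take 0.35 servings of kidney beans: +0.7 mg iron for $0.28 (total $1.98, still need 0.0 mg).
Filling from the cheapest source first is optimal under one linear minimum: $1.98.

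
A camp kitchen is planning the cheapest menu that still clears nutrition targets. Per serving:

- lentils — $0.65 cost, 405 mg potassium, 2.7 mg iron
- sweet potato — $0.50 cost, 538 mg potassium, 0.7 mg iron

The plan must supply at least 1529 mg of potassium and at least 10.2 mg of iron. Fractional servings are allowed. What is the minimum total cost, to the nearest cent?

$2.46

A basic optimal solution has at most two foods positive. Try each food alone and each pair with both targets met exactly.
lentils only: max(1529/405, 10.2/2.7) = 3.778 servings → $2.46.
sweet potato only: max(1529/538, 10.2/0.7) = 14.57 servings → $7.29.
lentils + sweet potato: intersection lies outside the first quadrant.
The minimum over all feasible corners is $2.46.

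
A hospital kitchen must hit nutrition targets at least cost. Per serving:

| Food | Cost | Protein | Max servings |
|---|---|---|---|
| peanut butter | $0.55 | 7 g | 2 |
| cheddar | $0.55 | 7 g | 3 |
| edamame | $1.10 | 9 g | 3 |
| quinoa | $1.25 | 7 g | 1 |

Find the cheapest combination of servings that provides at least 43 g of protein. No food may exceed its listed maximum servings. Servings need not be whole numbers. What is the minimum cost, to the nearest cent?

Cost per g of protein: peanut butter $0.0786, cheddar $0.0786, edamame $0.1222, quinoa $0.1786.
Take 2 servings of peanut butter: +14.0 g protein for $1.10 (total $1.10, still need 29.0 g).
Take 3 servings of cheddar: +21.0 g protein for $1.65 (total $2.75, still need 8.0 g).
Take 0.8889 servings of edamame: +8.0 g protein for $0.98 (total $3.73, still need 0.0 g).
Filling from the cheapest source first is optimal under one linear minimum: $3.73.

$3.73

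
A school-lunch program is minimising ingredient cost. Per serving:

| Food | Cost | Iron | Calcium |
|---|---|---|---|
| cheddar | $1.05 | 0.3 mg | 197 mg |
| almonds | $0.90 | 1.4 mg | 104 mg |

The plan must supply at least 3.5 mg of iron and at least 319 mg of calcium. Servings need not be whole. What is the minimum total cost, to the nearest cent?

cheddar only: max(3.5/0.3, 319/197) = 11.67 servings → $12.25.
almonds only: max(3.5/1.4, 319/104) = 3.067 servings → $2.76.
cheddar + almonds with both tight: 0.3377 servings and 2.428 servings → $2.54.
So the least-cost plan costs $2.54.

$2.54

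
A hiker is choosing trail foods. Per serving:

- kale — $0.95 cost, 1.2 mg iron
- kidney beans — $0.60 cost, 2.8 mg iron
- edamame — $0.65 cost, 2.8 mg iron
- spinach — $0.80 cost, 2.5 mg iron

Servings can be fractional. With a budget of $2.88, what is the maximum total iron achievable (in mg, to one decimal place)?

Iron per dollar: kidney beans 4.667, edamame 4.308, spinach 3.125, kale 1.263.
With no serving limits, spend the whole cost allowance on kidney beans: $2.88 / $0.60 × 2.8 mg = 13.4 mg.

13.4 mg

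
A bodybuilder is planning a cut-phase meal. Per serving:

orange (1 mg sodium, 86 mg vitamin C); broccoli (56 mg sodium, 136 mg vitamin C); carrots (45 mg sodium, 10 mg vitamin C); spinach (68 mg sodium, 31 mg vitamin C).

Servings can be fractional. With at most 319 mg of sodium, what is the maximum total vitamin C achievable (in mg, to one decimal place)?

Vitamin C per mg sodium: orange 86, broccoli 2.429, spinach 0.4559, carrots 0.2222.
With no serving limits, spend the whole sodium allowance on orange: 319 mg / 1 mg × 86 mg = 27434.0 mg.

27434.0 mg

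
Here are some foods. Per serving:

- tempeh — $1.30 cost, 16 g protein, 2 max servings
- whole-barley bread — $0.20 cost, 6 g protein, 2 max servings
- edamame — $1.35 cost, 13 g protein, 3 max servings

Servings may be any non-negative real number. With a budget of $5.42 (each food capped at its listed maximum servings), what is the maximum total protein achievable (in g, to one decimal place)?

Protein per dollar: whole-barley bread 30, tempeh 12.31, edamame 9.63.
Take 2 servings of whole-barley bread: spends $0.40, +12.0 g protein (running total 12.0 g).
Take 2 servings of tempeh: spends $2.60, +32.0 g protein (running total 44.0 g).
Take 1.793 servings of edamame: spends $2.42, +23.3 g protein (running total 67.3 g).
Greedy by best ratio exhausts the cost allowance optimally: 67.3 g.

67.3 g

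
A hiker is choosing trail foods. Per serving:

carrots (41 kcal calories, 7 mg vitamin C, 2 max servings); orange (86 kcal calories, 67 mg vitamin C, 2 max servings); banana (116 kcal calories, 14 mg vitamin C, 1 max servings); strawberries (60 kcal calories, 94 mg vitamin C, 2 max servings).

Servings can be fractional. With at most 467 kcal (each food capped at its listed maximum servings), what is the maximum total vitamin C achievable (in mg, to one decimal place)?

347.2 mg

Vitamin C per kcal: strawberries 1.567, orange 0.7791, carrots 0.1707, banana 0.1207.
Take 2 servings of strawberries: uses 120 kcal, +188.0 mg vitamin C (running total 188.0 mg).
Take 2 servings of orange: uses 172 kcal, +134.0 mg vitamin C (running total 322.0 mg).
Take 2 servings of carrots: uses 82 kcal, +14.0 mg vitamin C (running total 336.0 mg).
Take 0.8017 servings of banana: uses 93 kcal, +11.2 mg vitamin C (running total 347.2 mg).
Filling greedily by vitamin C-per-kcal is optimal for one linear limit, giving 347.2 mg.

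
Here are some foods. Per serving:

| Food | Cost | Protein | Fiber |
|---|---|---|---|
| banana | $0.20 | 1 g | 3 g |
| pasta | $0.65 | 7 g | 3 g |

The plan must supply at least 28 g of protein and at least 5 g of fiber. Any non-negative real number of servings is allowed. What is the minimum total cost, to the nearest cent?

$2.60

This is a tiny linear program; its minimum lies at a vertex of the feasible set. List the vertices and price them.
banana only: max(28/1, 5/3) = 28 servings → $5.60.
pasta only: max(28/7, 5/3) = 4 servings → $2.60.
banana + pasta: intersection lies outside the first quadrant.
The minimum over all feasible corners is $2.60.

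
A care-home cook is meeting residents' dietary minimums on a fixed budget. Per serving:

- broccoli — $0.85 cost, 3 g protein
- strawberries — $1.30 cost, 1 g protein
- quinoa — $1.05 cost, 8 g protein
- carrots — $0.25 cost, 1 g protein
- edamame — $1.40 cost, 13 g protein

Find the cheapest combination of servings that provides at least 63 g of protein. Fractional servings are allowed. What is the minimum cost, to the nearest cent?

Cost per g of protein: edamame $0.1077, quinoa $0.1313, carrots $0.2500, broccoli $0.2833, strawberries $1.3000.
With no serving limits, use only edamame: 63 g / 13 g = 4.846 servings × $1.40 = $6.78.

$6.78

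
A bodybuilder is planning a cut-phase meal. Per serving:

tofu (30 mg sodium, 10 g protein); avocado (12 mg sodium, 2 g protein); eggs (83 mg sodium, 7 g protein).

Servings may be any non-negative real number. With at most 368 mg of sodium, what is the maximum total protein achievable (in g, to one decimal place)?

122.7 g

Protein per mg sodium: tofu 0.3333, avocado 0.1667, eggs 0.08434.
With no serving limits, spend the whole sodium allowance on tofu: 368 mg / 30 mg × 10 g = 122.7 g.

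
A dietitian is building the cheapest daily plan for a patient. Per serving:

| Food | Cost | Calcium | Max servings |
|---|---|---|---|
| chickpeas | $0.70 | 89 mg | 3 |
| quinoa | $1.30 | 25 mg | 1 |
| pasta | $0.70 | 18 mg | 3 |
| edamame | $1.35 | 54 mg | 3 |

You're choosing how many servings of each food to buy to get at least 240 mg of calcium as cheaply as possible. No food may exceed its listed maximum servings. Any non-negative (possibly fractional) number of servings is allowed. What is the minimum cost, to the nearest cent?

Cost per mg of calcium: chickpeas $0.0079, edamame $0.0250, pasta $0.0389, quinoa $0.0520.
Take 2.697 servings of chickpeas: +240.0 mg calcium for $1.89 (total $1.89, still need 0.0 mg).
Greedy by cheapest-per-mg is optimal for a single linear constraint, so the minimum cost is $1.89.

$1.89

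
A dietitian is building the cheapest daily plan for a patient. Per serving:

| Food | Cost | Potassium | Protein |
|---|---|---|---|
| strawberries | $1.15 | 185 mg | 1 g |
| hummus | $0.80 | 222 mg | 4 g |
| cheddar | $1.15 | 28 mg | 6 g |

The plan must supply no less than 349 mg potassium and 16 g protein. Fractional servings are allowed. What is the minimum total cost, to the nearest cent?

$3.11

With two linear requirements the optimum uses one or two foods; enumerate the corners.
strawberries only: max(349/185, 16/1) = 16 servings → $18.40.
hummus only: max(349/222, 16/4) = 4 servings → $3.20.
cheddar only: max(349/28, 16/6) = 12.46 servings → $14.33.
strawberries + hummus: the both-tight solution has a negative serving — not a feasible corner.
strawberries + cheddar with both tight: 1.521 servings and 2.413 servings → $4.52.
hummus + cheddar with both tight: 1.349 servings and 1.767 servings → $3.11.
So the least-cost plan costs $3.11.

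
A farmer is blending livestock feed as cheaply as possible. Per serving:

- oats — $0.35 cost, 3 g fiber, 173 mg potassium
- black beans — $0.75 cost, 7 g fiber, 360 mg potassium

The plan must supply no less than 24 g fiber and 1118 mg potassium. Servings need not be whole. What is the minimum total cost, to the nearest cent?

The cheapest plan sits at a corner of the feasible region — with two constraints it uses at most two foods.
oats only: max(24/3, 1118/173) = 8 servings → $2.80.
black beans only: max(24/7, 1118/360) = 3.429 servings → $2.57.
oats + black beans: the both-tight solution has a negative serving — not a feasible corner.
The minimum over all feasible corners is $2.57.

$2.57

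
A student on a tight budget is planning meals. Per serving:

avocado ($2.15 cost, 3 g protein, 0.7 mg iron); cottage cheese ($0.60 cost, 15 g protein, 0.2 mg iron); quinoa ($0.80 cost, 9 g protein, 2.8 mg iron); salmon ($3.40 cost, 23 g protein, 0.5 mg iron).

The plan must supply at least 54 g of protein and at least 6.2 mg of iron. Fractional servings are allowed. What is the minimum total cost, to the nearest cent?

$3.06

An LP optimum is at a vertex; with two nutrient constraints at most two foods are used. Check each candidate.
avocado only: max(54/3, 6.2/0.7) = 18 servings → $38.70.
cottage cheese only: max(54/15, 6.2/0.2) = 31 servings → $18.60.
quinoa only: max(54/9, 6.2/2.8) = 6 servings → $4.80.
salmon only: max(54/23, 6.2/0.5) = 12.4 servings → $42.16.
avocado + cottage cheese with both tight: 8.303 servings and 1.939 servings → $19.02.
avocado + quinoa with both targets exact would need a negative amount; discard.
avocado + salmon with both tight: 7.918 servings and 1.315 servings → $21.49.
cottage cheese + quinoa with both tight: 2.373 servings and 2.045 servings → $3.06.
cottage cheese + salmon: intersection lies outside the first quadrant.
quinoa + salmon with both tight: 1.93 servings and 1.593 servings → $6.96.
So the least-cost plan costs $3.06.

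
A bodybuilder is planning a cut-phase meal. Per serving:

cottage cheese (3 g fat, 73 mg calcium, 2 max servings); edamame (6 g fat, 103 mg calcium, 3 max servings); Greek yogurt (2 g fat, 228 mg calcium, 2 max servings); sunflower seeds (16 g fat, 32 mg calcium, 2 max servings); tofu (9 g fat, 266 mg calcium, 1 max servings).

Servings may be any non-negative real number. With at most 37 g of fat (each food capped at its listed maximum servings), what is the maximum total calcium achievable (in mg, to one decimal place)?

1177.0 mg

Calcium per g fat: Greek yogurt 114, tofu 29.56, cottage cheese 24.33, edamame 17.17, sunflower seeds 2.
Take 2 servings of Greek yogurt: uses 4 g fat, +456.0 mg calcium (running total 456.0 mg).
Take 1 serving of tofu: uses 9 g fat, +266.0 mg calcium (running total 722.0 mg).
Take 2 servings of cottage cheese: uses 6 g fat, +146.0 mg calcium (running total 868.0 mg).
Take 3 servings of edamame: uses 18 g fat, +309.0 mg calcium (running total 1177.0 mg).
Greedy by best ratio exhausts the fat allowance optimally: 1177.0 mg.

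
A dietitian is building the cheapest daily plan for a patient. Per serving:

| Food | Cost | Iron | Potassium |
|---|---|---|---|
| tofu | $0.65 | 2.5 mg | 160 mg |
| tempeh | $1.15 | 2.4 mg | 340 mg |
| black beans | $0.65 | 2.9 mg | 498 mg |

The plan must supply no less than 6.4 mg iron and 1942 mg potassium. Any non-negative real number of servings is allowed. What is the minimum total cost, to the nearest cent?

A basic optimal solution has at most two foods positive. Try each food alone and each pair with both targets met exactly.
tofu only: max(6.4/2.5, 1942/160) = 12.14 servings → $7.89.
tempeh only: max(6.4/2.4, 1942/340) = 5.712 servings → $6.57.
black beans only: max(6.4/2.9, 1942/498) = 3.9 servings → $2.53.
tofu + tempeh with both targets exact would need a negative amount; discard.
tofu + black beans: intersection lies outside the first quadrant.
tempeh + black beans with both targets exact would need a negative amount; discard.
The minimum over all feasible corners is $2.53.

$2.53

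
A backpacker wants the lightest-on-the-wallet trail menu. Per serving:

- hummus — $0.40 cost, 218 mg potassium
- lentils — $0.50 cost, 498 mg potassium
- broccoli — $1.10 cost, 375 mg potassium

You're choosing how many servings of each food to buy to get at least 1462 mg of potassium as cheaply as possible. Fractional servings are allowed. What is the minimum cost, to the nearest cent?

Cost per mg of potassium: lentils $0.0010, hummus $0.0018, broccoli $0.0029.
With no serving limits, use only lentils: 1462 mg / 498 mg = 2.936 servings × $0.50 = $1.47.

$1.47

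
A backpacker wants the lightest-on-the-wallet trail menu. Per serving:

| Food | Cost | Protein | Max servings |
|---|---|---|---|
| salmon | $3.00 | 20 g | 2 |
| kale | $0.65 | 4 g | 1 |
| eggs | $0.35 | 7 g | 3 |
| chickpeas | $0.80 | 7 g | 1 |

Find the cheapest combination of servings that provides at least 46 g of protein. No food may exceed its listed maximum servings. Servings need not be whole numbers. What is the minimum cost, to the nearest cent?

Cost per g of protein: eggs $0.0500, chickpeas $0.1143, salmon $0.1500, kale $0.1625.
Take 3 servings of eggs: +21.0 g protein for $1.05 (total $1.05, still need 25.0 g).
Take 1 serving of chickpeas: +7.0 g protein for $0.80 (total $1.85, still need 18.0 g).
Take 0.9 servings of salmon: +18.0 g protein for $2.70 (total $4.55, still need 0.0 g).
Filling from the cheapest source first is optimal under one linear minimum: $4.55.

$4.55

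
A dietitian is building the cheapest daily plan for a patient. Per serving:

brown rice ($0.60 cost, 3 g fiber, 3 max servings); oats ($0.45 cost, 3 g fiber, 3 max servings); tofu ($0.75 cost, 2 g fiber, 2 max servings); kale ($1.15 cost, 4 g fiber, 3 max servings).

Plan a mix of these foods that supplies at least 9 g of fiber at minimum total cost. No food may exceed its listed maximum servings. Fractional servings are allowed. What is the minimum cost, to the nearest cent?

Cost per g of fiber: oats $0.1500, brown rice $0.2000, kale $0.2875, tofu $0.3750.
Take 3 servings of oats: +9.0 g fiber for $1.35 (total $1.35, still need 0.0 g).
Filling from the cheapest source first is optimal under one linear minimum: $1.35.

$1.35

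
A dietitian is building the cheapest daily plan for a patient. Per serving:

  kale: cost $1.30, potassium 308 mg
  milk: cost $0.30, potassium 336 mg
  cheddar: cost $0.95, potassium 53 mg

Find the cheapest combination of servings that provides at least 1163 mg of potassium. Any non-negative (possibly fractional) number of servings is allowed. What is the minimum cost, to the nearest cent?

Cost per mg of potassium: milk $0.0009, kale $0.0042, cheddar $0.0179.
With no serving limits, use only milk: 1163 mg / 336 mg = 3.461 servings × $0.30 = $1.04.

$1.04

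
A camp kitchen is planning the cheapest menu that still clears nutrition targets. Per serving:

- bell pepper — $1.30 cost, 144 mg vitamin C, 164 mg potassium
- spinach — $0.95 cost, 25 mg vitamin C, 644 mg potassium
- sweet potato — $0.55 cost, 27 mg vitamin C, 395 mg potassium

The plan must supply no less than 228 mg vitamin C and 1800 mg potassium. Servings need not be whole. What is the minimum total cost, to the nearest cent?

$3.35

This is a tiny linear program; its minimum lies at a vertex of the feasible set. List the vertices and price them.
bell pepper only: max(228/144, 1800/164) = 10.98 servings → $14.27.
spinach only: max(228/25, 1800/644) = 9.12 servings → $8.66.
sweet potato only: max(228/27, 1800/395) = 8.444 servings → $4.64.
bell pepper + spinach with both tight: 1.149 servings and 2.502 servings → $3.87.
bell pepper + sweet potato with both tight: 0.7904 servings and 4.229 servings → $3.35.
spinach + sweet potato: intersection lies outside the first quadrant.
So the least-cost plan costs $3.35.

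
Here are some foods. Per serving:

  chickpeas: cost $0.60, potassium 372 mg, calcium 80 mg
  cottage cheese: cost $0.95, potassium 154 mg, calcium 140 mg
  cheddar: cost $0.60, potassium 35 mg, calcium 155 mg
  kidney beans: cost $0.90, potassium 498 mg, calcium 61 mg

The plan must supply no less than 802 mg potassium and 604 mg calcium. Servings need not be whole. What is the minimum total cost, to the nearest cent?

With two linear requirements the optimum uses one or two foods; enumerate the corners.
chickpeas only: max(802/372, 604/80) = 7.55 servings → $4.53.
cottage cheese only: max(802/154, 604/140) = 5.208 servings → $4.95.
cheddar only: max(802/35, 604/155) = 22.91 servings → $13.75.
kidney beans only: max(802/498, 604/61) = 9.902 servings → $8.91.
chickpeas + cottage cheese with both tight: 0.4845 servings and 4.037 servings → $4.13.
chickpeas + cheddar with both tight: 1.881 servings and 2.926 servings → $2.88.
chickpeas + kidney beans: intersection lies outside the first quadrant.
cottage cheese + cheddar: the both-tight solution has a negative serving — not a feasible corner.
cottage cheese + kidney beans with both tight: 4.175 servings and 0.3193 servings → $4.25.
cheddar + kidney beans with both tight: 3.356 servings and 1.375 servings → $3.25.
So the least-cost plan costs $2.88.

$2.88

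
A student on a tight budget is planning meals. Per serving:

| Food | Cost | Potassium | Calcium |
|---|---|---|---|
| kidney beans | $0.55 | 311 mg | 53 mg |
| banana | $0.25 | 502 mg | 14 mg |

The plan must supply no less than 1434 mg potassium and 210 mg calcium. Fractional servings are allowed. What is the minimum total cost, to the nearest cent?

$2.23

kidney beans only: max(1434/311, 210/53) = 4.611 servings → $2.54.
banana only: max(1434/502, 210/14) = 15 servings → $3.75.
kidney beans + banana with both tight: 3.835 servings and 0.4805 servings → $2.23.
The minimum over all feasible corners is $2.23.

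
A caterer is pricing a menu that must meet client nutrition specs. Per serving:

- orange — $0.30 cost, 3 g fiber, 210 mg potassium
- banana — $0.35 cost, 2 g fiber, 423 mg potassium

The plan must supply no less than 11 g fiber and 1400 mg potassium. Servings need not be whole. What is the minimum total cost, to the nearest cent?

Minimising a linear cost over {fiber ≥ 11, potassium ≥ 1400, servings ≥ 0} — the optimum is at a vertex, using one or two foods.
orange only: max(11/3, 1400/210) = 6.667 servings → $2.00.
banana only: max(11/2, 1400/423) = 5.5 servings → $1.93.
orange + banana with both tight: 2.183 servings and 2.226 servings → $1.43.
Cheapest feasible corner: $1.43.

$1.43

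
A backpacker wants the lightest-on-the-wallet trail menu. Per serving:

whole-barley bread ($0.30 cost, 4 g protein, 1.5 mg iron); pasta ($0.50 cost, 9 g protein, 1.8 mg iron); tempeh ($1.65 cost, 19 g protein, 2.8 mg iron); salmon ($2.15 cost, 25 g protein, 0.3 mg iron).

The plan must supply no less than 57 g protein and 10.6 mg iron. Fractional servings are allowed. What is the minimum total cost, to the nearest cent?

$3.17

For a min-cost LP with two ≥-constraints, a basic feasible solution has at most two positive variables.
whole-barley bread only: max(57/4, 10.6/1.5) = 14.25 servings → $4.28.
pasta only: max(57/9, 10.6/1.8) = 6.333 servings → $3.17.
tempeh only: max(57/19, 10.6/2.8) = 3.786 servings → $6.25.
salmon only: max(57/25, 10.6/0.3) = 35.33 servings → $75.97.
whole-barley bread + pasta with both targets exact would need a negative amount; discard.
whole-barley bread + tempeh with both tight: 2.416 servings and 2.491 servings → $4.84.
whole-barley bread + salmon with both tight: 6.829 servings and 1.187 servings → $4.60.
pasta + tempeh with both tight: 4.644 servings and 0.8 servings → $3.64.
pasta + salmon with both tight: 5.861 servings and 0.1702 servings → $3.30.
tempeh + salmon with both targets exact would need a negative amount; discard.
Cheapest feasible corner: $3.17.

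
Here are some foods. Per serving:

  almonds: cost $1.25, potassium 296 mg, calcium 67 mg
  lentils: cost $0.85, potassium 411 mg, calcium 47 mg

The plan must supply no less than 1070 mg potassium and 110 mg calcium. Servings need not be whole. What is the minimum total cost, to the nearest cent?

$2.21

This is a tiny linear program; its minimum lies at a vertex of the feasible set. List the vertices and price them.
almonds only: max(1070/296, 110/67) = 3.615 servings → $4.52.
lentils only: max(1070/411, 110/47) = 2.603 servings → $2.21.
almonds + lentils with both targets exact would need a negative amount; discard.
The minimum over all feasible corners is $2.21.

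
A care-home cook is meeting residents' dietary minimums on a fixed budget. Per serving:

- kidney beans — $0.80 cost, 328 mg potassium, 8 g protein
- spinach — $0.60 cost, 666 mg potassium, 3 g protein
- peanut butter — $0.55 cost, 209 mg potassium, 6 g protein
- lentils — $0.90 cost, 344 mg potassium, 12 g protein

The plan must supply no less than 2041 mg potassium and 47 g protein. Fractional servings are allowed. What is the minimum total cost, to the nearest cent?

$3.97

kidney beans only: max(2041/328, 47/8) = 6.223 servings → $4.98.
spinach only: max(2041/666, 47/3) = 15.67 servings → $9.40.
peanut butter only: max(2041/209, 47/6) = 9.766 servings → $5.37.
lentils only: max(2041/344, 47/12) = 5.933 servings → $5.34.
kidney beans + spinach with both tight: 5.796 servings and 0.2099 servings → $4.76.
kidney beans + peanut butter: intersection lies outside the first quadrant.
kidney beans + lentils with both targets exact would need a negative amount; discard.
spinach + peanut butter with both tight: 0.7192 servings and 7.474 servings → $4.54.
spinach + lentils with both tight: 1.196 servings and 3.618 servings → $3.97.
peanut butter + lentils: intersection lies outside the first quadrant.
So the least-cost plan costs $3.97.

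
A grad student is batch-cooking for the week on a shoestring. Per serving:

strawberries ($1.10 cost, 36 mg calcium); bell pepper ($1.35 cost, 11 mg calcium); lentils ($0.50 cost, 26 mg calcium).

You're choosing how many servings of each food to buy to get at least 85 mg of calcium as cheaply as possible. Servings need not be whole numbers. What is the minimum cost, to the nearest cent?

$1.63

Cost per mg of calcium: lentils $0.0192, strawberries $0.0306, bell pepper $0.1227.
With no serving limits, use only lentils: 85 mg / 26 mg = 3.269 servings × $0.50 = $1.63.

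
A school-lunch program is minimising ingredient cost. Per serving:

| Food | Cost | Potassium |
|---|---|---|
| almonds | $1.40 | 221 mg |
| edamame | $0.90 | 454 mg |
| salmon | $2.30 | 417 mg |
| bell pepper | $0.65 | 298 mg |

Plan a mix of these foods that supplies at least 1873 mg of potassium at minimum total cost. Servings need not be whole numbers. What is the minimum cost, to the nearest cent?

$3.71

Cost per mg of potassium: edamame $0.0020, bell pepper $0.0022, salmon $0.0055, almonds $0.0063.
With no serving limits, use only edamame: 1873 mg / 454 mg = 4.126 servings × $0.90 = $3.71.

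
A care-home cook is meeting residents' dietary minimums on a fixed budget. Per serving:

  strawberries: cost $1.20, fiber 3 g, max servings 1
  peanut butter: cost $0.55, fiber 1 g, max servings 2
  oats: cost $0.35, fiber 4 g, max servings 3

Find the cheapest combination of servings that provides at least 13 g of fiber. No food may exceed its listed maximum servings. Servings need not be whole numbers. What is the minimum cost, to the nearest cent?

$1.45

Cost per g of fiber: oats $0.0875, strawberries $0.4000, peanut butter $0.5500.
Take 3 servings of oats: +12.0 g fiber for $1.05 (total $1.05, still need 1.0 g).
Take 0.3333 servings of strawberries: +1.0 g fiber for $0.40 (total $1.45, still need 0.0 g).
Greedy by cheapest-per-g is optimal for a single linear constraint, so the minimum cost is $1.45.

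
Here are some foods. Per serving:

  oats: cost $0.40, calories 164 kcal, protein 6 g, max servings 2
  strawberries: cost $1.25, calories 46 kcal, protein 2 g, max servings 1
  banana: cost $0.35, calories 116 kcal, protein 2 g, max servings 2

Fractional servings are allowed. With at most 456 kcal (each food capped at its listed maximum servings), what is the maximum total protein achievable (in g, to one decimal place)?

15.4 g

Protein per kcal: strawberries 0.04348, oats 0.03659, banana 0.01724.
Take 1 serving of strawberries: uses 46 kcal, +2.0 g protein (running total 2.0 g).
Take 2 servings of oats: uses 328 kcal, +12.0 g protein (running total 14.0 g).
Take 0.7069 servings of banana: uses 82 kcal, +1.4 g protein (running total 15.4 g).
Filling greedily by protein-per-kcal is optimal for one linear limit, giving 15.4 g.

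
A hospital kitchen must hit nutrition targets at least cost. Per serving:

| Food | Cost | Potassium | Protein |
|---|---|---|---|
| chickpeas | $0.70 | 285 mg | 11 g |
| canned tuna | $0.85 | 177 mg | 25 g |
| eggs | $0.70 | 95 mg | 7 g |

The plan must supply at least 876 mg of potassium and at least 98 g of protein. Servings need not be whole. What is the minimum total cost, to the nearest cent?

$3.62

This is a tiny linear program; its minimum lies at a vertex of the feasible set. List the vertices and price them.
chickpeas only: max(876/285, 98/11) = 8.909 servings → $6.24.
canned tuna only: max(876/177, 98/25) = 4.949 servings → $4.21.
eggs only: max(876/95, 98/7) = 14 servings → $9.80.
chickpeas + canned tuna with both tight: 0.8795 servings and 3.533 servings → $3.62.
chickpeas + eggs: the both-tight solution has a negative serving — not a feasible corner.
canned tuna + eggs with both tight: 2.798 servings and 4.009 servings → $5.18.
So the least-cost plan costs $3.62.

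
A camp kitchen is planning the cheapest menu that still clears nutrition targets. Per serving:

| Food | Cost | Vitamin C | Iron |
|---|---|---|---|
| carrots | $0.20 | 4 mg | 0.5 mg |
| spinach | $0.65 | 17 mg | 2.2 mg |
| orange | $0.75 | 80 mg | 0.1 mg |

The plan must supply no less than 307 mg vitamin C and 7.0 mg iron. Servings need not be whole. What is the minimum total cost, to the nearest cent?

$4.37

Two binding constraints pin down two serving amounts, so the optimal mix uses at most two foods. The candidates are each food alone (scaled to the tighter of vitamin C/iron) and each pair with both constraints tight.
carrots only: max(307/4, 7.0/0.5) = 76.75 servings → $15.35.
spinach only: max(307/17, 7.0/2.2) = 18.06 servings → $11.74.
orange only: max(307/80, 7.0/0.1) = 70 servings → $52.50.
carrots + spinach: intersection lies outside the first quadrant.
carrots + orange with both tight: 13.37 servings and 3.169 servings → $5.05.
spinach + orange with both tight: 3.037 servings and 3.192 servings → $4.37.
So the least-cost plan costs $4.37.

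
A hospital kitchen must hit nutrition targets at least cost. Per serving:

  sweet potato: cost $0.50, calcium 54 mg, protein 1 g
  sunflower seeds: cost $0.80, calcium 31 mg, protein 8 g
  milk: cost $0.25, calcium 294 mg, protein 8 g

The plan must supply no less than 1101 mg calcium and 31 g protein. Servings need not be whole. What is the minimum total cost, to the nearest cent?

sweet potato only: max(1101/54, 31/1) = 31 servings → $15.50.
sunflower seeds only: max(1101/31, 31/8) = 35.52 servings → $28.41.
milk only: max(1101/294, 31/8) = 3.875 servings → $0.97.
sweet potato + sunflower seeds with both tight: 19.57 servings and 1.429 servings → $10.93.
sweet potato + milk with both targets exact would need a negative amount; discard.
sunflower seeds + milk with both tight: 0.1454 servings and 3.73 servings → $1.05.
The minimum over all feasible corners is $0.97.

$0.97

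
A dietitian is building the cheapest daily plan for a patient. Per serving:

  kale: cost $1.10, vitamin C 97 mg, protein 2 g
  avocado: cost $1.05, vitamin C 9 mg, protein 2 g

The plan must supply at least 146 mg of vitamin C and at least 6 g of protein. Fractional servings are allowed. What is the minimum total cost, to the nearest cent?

An LP optimum is at a vertex; with two nutrient constraints at most two foods are used. Check each candidate.
kale only: max(146/97, 6/2) = 3 servings → $3.30.
avocado only: max(146/9, 6/2) = 16.22 servings → $17.03.
kale + avocado with both tight: 1.352 servings and 1.648 servings → $3.22.
So the least-cost plan costs $3.22.

$3.22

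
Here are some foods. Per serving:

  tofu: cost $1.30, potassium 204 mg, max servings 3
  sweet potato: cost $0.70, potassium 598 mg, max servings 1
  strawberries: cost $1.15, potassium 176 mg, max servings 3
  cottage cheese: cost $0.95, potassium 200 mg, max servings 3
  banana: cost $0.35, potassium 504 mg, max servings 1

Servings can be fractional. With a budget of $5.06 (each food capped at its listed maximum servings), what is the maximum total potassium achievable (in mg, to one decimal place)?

1884.0 mg

Potassium per dollar: banana 1440, sweet potato 854.3, cottage cheese 210.5, tofu 156.9, strawberries 153.
Take 1 serving of banana: spends $0.35, +504.0 mg potassium (running total 504.0 mg).
Take 1 serving of sweet potato: spends $0.70, +598.0 mg potassium (running total 1102.0 mg).
Take 3 servings of cottage cheese: spends $2.85, +600.0 mg potassium (running total 1702.0 mg).
Take 0.8923 servings of tofu: spends $1.16, +182.0 mg potassium (running total 1884.0 mg).
Filling greedily by potassium-per-dollar is optimal for one linear limit, giving 1884.0 mg.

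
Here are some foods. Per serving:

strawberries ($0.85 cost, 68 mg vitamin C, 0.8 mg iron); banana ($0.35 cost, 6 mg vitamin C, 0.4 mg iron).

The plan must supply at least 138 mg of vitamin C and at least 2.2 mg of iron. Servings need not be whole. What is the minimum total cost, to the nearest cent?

At the optimum either one food covers both requirements or two foods hit both targets exactly; no other combination can be cheaper.
strawberries only: max(138/68, 2.2/0.8) = 2.75 servings → $2.34.
banana only: max(138/6, 2.2/0.4) = 23 servings → $8.05.
strawberries + banana with both tight: 1.875 servings and 1.75 servings → $2.21.
So the least-cost plan costs $2.21.

$2.21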